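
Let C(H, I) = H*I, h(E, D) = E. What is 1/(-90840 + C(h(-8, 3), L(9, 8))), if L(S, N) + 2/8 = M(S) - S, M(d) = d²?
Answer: -1/91414 ≈ -1.0939e-5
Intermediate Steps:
L(S, N) = -¼ + S² - S (L(S, N) = -¼ + (S² - S) = -¼ + S² - S)
1/(-90840 + C(h(-8, 3), L(9, 8))) = 1/(-90840 - 8*(-¼ + 9² - 1*9)) = 1/(-90840 - 8*(-¼ + 81 - 9)) = 1/(-90840 - 8*287/4) = 1/(-90840 - 574) = 1/(-91414) = -1/91414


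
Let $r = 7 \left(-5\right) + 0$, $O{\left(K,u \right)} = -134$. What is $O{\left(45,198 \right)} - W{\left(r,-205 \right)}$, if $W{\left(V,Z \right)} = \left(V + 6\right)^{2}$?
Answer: $-975$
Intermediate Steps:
$r = -35$ ($r = -35 + 0 = -35$)
$W{\left(V,Z \right)} = \left(6 + V\right)^{2}$
$O{\left(45,198 \right)} - W{\left(r,-205 \right)} = -134 - \left(6 - 35\right)^{2} = -134 - \left(-29\right)^{2} = -134 - 841 = -975$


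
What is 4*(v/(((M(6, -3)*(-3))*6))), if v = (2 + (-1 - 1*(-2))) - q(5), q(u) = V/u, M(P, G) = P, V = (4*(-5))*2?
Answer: -11/27 ≈ -0.40741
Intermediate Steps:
V = -40 (V = -20*2 = -40)
q(u) = -40/u
v = 11 (v = (2 + (-1 - 1*(-2))) - (-40)/5 = (2 + (-1 + 2)) - (-40)/5 = (2 + 1) - 1*(-8) = 3 + 8 = 11)
4*(v/(((M(6, -3)*(-3))*6))) = 4*(11/(((6*(-3))*6))) = 4*(11/((-18*6))) = 4*(11/(-108)) = 4*(11*(-1/108)) = 4*(-11/108) = -11/27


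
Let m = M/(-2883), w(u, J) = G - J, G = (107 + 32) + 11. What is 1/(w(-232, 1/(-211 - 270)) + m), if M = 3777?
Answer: 462241/68731532 ≈ 0.0067253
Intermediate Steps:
G = 150 (G = 139 + 11 = 150)
w(u, J) = 150 - J
m = -1259/961 (m = 3777/(-2883) = 3777*(-1/2883) = -1259/961 ≈ -1.3101)
1/(w(-232, 1/(-211 - 270)) + m) = 1/((150 - 1/(-211 - 270)) - 1259/961) = 1/((150 - 1/(-481)) - 1259/961) = 1/((150 - 1*(-1/481)) - 1259/961) = 1/((150 + 1/481) - 1259/961) = 1/(72151/481 - 1259/961) = 1/(68731532/462241) = 462241/68731532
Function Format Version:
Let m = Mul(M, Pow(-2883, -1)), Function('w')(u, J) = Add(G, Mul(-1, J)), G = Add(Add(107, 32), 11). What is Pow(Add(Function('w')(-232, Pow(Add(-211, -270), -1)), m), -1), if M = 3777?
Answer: Rational(462241, 68731532) ≈ 0.0067253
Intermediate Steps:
G = 150 (G = Add(139, 11) = 150)
Function('w')(u, J) = Add(150, Mul(-1, J))
m = Rational(-1259, 961) (m = Mul(3777, Pow(-2883, -1)) = Mul(3777, Rational(-1, 2883)) = Rational(-1259, 961) ≈ -1.3101)
Pow(Add(Function('w')(-232, Pow(Add(-211, -270), -1)), m), -1) = Pow(Add(Add(150, Mul(-1, Pow(Add(-211, -270), -1))), Rational(-1259, 961)), -1) = Pow(Add(Add(150, Mul(-1, Pow(-481, -1))), Rational(-1259, 961)), -1) = Pow(Add(Add(150, Mul(-1, Rational(-1, 481))), Rational(-1259, 961)), -1) = Pow(Add(Add(150, Rational(1, 481)), Rational(-1259, 961)), -1) = Pow(Add(Rational(72151, 481), Rational(-1259, 961)), -1) = Pow(Rational(68731532, 462241), -1) = Rational(462241, 68731532)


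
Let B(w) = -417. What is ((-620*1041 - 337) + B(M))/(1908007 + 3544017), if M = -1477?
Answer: -323087/2726012 ≈ -0.11852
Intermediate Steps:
((-620*1041 - 337) + B(M))/(1908007 + 3544017) = ((-620*1041 - 337) - 417)/(1908007 + 3544017) = ((-645420 - 337) - 417)/5452024 = (-645757 - 417)*(1/5452024) = -646174*1/5452024 = -323087/2726012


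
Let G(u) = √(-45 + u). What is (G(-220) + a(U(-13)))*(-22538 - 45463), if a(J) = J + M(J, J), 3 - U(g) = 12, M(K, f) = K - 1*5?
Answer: 1564023 - 68001*I*√265 ≈ 1.564e+6 - 1.107e+6*I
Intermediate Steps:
M(K, f) = -5 + K (M(K, f) = K - 5 = -5 + K)
U(g) = -9 (U(g) = 3 - 1*12 = 3 - 12 = -9)
a(J) = -5 + 2*J (a(J) = J + (-5 + J) = -5 + 2*J)
(G(-220) + a(U(-13)))*(-22538 - 45463) = (√(-45 - 220) + (-5 + 2*(-9)))*(-22538 - 45463) = (√(-265) + (-5 - 18))*(-68001) = (I*√265 - 23)*(-68001) = (-23 + I*√265)*(-68001) = 1564023 - 68001*I*√265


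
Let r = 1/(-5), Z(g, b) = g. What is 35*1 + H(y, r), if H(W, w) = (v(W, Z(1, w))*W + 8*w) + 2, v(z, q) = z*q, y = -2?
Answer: 197/5 ≈ 39.400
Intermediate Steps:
v(z, q) = q*z
r = -1/5 ≈ -0.20000
H(W, w) = 2 + W**2 + 8*w (H(W, w) = ((1*W)*W + 8*w) + 2 = (W*W + 8*w) + 2 = (W**2 + 8*w) + 2 = 2 + W**2 + 8*w)
35*1 + H(y, r) = 35*1 + (2 + (-2)**2 + 8*(-1/5)) = 35 + (2 + 4 - 8/5) = 35 + 22/5 = 197/5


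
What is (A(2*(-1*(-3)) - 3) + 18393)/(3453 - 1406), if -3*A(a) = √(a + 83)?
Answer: 18393/2047 - √86/6141 ≈ 8.9838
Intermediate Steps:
A(a) = -√(83 + a)/3 (A(a) = -√(a + 83)/3 = -√(83 + a)/3)
(A(2*(-1*(-3)) - 3) + 18393)/(3453 - 1406) = (-√(83 + (2*(-1*(-3)) - 3))/3 + 18393)/(3453 - 1406) = (-√(83 + (2*3 - 3))/3 + 18393)/2047 = (-√(83 + (6 - 3))/3 + 18393)*(1/2047) = (-√(83 + 3)/3 + 18393)*(1/2047) = (-√86/3 + 18393)*(1/2047) = (18393 - √86/3)*(1/2047) = 18393/2047 - √86/6141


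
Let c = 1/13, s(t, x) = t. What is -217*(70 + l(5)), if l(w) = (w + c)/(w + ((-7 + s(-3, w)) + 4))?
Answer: -183148/13 ≈ -14088.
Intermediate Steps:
c = 1/13 ≈ 0.076923
l(w) = (1/13 + w)/(-6 + w) (l(w) = (w + 1/13)/(w + ((-7 - 3) + 4)) = (1/13 + w)/(w + (-10 + 4)) = (1/13 + w)/(w - 6) = (1/13 + w)/(-6 + w))
-217*(70 + l(5)) = -217*(70 + (1/13 + 5)/(-6 + 5)) = -217*(70 + (66/13)/(-1)) = -217*(70 - 1*66/13) = -217*(70 - 66/13) = -217*844/13 = -183148/13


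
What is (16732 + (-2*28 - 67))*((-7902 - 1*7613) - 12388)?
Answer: -463440927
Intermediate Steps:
(16732 + (-2*28 - 67))*((-7902 - 1*7613) - 12388) = (16732 + (-56 - 67))*((-7902 - 7613) - 12388) = (16732 - 123)*(-15515 - 12388) = 16609*(-27903) = -463440927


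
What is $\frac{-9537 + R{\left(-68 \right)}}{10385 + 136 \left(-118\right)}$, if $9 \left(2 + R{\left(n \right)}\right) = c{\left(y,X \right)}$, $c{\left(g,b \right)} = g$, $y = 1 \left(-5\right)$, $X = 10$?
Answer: $\frac{85856}{50967} \approx 1.6845$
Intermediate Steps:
$y = -5$
$R{\left(n \right)} = - \frac{23}{9}$ ($R{\left(n \right)} = -2 + \frac{1}{9} \left(-5\right) = -2 - \frac{5}{9} = - \frac{23}{9}$)
$\frac{-9537 + R{\left(-68 \right)}}{10385 + 136 \left(-118\right)} = \frac{-9537 - \frac{23}{9}}{10385 + 136 \left(-118\right)} = - \frac{85856}{9 \left(10385 - 16048\right)} = - \frac{85856}{9 \left(-5663\right)} = \left(- \frac{85856}{9}\right) \left(- \frac{1}{5663}\right) = \frac{85856}{50967}$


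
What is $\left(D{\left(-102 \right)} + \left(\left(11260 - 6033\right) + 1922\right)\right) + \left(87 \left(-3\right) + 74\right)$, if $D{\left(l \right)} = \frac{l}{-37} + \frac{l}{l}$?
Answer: $\frac{257733}{37} \approx 6965.8$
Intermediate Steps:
$D{\left(l \right)} = 1 - \frac{l}{37}$ ($D{\left(l \right)} = l \left(- \frac{1}{37}\right) + 1 = - \frac{l}{37} + 1 = 1 - \frac{l}{37}$)
$\left(D{\left(-102 \right)} + \left(\left(11260 - 6033\right) + 1922\right)\right) + \left(87 \left(-3\right) + 74\right) = \left(\left(1 - - \frac{102}{37}\right) + \left(\left(11260 - 6033\right) + 1922\right)\right) + \left(87 \left(-3\right) + 74\right) = \left(\left(1 + \frac{102}{37}\right) + \left(5227 + 1922\right)\right) + \left(-261 + 74\right) = \left(\frac{139}{37} + 7149\right) - 187 = \frac{264652}{37} - 187 = \frac{257733}{37}$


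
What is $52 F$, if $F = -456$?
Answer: $-23712$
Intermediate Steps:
$52 F = 52 \left(-456\right) = -23712$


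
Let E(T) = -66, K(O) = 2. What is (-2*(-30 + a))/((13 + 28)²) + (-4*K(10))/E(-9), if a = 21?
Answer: 7318/55473 ≈ 0.13192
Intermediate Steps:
(-2*(-30 + a))/((13 + 28)²) + (-4*K(10))/E(-9) = (-2*(-30 + 21))/((13 + 28)²) - 4*2/(-66) = (-2*(-9))/(41²) - 8*(-1/66) = 18/1681 + 4/33 = 7318/55473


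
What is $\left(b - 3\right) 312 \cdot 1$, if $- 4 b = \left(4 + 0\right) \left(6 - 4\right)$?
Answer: $-1560$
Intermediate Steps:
$b = -2$ ($b = - \frac{\left(4 + 0\right) \left(6 - 4\right)}{4} = - \frac{4 \cdot 2}{4} = \left(- \frac{1}{4}\right) 8 = -2$)
$\left(b - 3\right) 312 \cdot 1 = \left(-2 - 3\right) 312 \cdot 1 = \left(-5\right) 312 = -1560$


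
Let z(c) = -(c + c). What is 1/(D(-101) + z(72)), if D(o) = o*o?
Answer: 1/10057 ≈ 9.9433e-5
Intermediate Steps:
D(o) = o²
z(c) = -2*c
1/(D(-101) + z(72)) = 1/((-101)² - 2*72) = 1/(10201 - 144) = 1/10057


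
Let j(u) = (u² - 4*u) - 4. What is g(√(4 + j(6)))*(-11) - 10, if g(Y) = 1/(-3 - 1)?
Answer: -29/4 ≈ -7.2500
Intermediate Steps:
j(u) = -4 + u² - 4*u
g(Y) = -¼ (g(Y) = 1/(-4) = -¼)
g(√(4 + j(6)))*(-11) - 10 = -¼*(-11) - 10 = 11/4 - 10 = -29/4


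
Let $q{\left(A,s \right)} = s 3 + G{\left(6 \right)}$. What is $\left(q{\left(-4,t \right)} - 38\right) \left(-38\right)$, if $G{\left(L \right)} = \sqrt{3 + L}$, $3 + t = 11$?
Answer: $418$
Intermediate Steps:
$t = 8$ ($t = -3 + 11 = 8$)
$q{\left(A,s \right)} = 3 + 3 s$ ($q{\left(A,s \right)} = s 3 + \sqrt{3 + 6} = 3 s + \sqrt{9} = 3 s + 3 = 3 + 3 s$)
$\left(q{\left(-4,t \right)} - 38\right) \left(-38\right) = \left(\left(3 + 3 \cdot 8\right) - 38\right) \left(-38\right) = \left(\left(3 + 24\right) - 38\right) \left(-38\right) = \left(27 - 38\right) \left(-38\right) = \left(-11\right) \left(-38\right) = 418$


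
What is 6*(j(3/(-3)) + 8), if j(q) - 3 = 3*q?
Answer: 48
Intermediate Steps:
j(q) = 3 + 3*q
6*(j(3/(-3)) + 8) = 6*((3 + 3*(3/(-3))) + 8) = 6*((3 + 3*(3*(-1/3))) + 8) = 6*((3 + 3*(-1)) + 8) = 6*((3 - 3) + 8) = 6*(0 + 8) = 6*8 = 48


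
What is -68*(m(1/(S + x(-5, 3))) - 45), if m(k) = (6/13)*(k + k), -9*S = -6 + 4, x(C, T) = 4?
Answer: 752148/247 ≈ 3045.1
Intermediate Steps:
S = 2/9 (S = -(-6 + 4)/9 = -⅑*(-2) = 2/9 ≈ 0.22222)
m(k) = 12*k/13 (m(k) = (6*(1/13))*(2*k) = 6*(2*k)/13 = 12*k/13)
-68*(m(1/(S + x(-5, 3))) - 45) = -68*(12/(13*(2/9 + 4)) - 45) = -68*(12/(13*(38/9)) - 45) = -68*((12/13)*(9/38) - 45) = -68*(54/247 - 45) = -68*(-11061/247) = 752148/247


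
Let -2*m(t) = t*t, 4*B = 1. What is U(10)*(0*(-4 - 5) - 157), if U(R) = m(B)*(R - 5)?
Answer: 785/32 ≈ 24.531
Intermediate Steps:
B = ¼ (B = (¼)*1 = ¼ ≈ 0.25000)
m(t) = -t²/2 (m(t) = -t*t/2 = -t²/2)
U(R) = 5/32 - R/32 (U(R) = (-(¼)²/2)*(R - 5) = (-½*1/16)*(-5 + R) = -(-5 + R)/32 = 5/32 - R/32)
U(10)*(0*(-4 - 5) - 157) = (5/32 - 1/32*10)*(0*(-4 - 5) - 157) = (5/32 - 5/16)*(0*(-9) - 157) = -5*(0 - 157)/32 = -5/32*(-157) = 785/32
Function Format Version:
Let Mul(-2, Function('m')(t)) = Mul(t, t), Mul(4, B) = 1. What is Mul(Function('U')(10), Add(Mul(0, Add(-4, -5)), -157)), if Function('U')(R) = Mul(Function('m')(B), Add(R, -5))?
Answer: Rational(785, 32) ≈ 24.531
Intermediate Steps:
B = Rational(1, 4) (B = Mul(Rational(1, 4), 1) = Rational(1, 4) ≈ 0.25000)
Function('m')(t) = Mul(Rational(-1, 2), Pow(t, 2)) (Function('m')(t) = Mul(Rational(-1, 2), Mul(t, t)) = Mul(Rational(-1, 2), Pow(t, 2)))
Function('U')(R) = Add(Rational(5, 32), Mul(Rational(-1, 32), R)) (Function('U')(R) = Mul(Mul(Rational(-1, 2), Pow(Rational(1, 4), 2)), Add(R, -5)) = Mul(Mul(Rational(-1, 2), Rational(1, 16)), Add(-5, R)) = Mul(Rational(-1, 32), Add(-5, R)) = Add(Rational(5, 32), Mul(Rational(-1, 32), R)))
Mul(Function('U')(10), Add(Mul(0, Add(-4, -5)), -157)) = Mul(Add(Rational(5, 32), Mul(Rational(-1, 32), 10)), Add(Mul(0, Add(-4, -5)), -157)) = Mul(Add(Rational(5, 32), Rational(-5, 16)), Add(Mul(0, -9), -157)) = Mul(Rational(-5, 32), Add(0, -157)) = Mul(Rational(-5, 32), -157) = Rational(785, 32)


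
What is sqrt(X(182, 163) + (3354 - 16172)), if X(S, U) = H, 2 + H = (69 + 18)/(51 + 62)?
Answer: I*sqrt(163688749)/113 ≈ 113.22*I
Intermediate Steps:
H = -139/113 (H = -2 + (69 + 18)/(51 + 62) = -2 + 87/113 = -139/113 ≈ -1.2301)
X(S, U) = -139/113
sqrt(X(182, 163) + (3354 - 16172)) = sqrt(-139/113 + (3354 - 16172)) = sqrt(-139/113 - 12818) = sqrt(-1448573/113) = I*sqrt(163688749)/113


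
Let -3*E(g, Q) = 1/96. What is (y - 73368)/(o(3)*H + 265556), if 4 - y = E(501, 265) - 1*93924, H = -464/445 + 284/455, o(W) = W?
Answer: 239782274095/3097048140288 ≈ 0.077423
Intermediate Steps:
E(g, Q) = -1/288 (E(g, Q) = -1/3/96 = -1/3*1/96 = -1/288)
H = -16948/40495 (H = -464*1/445 + 284*(1/455) = -464/445 + 284/455 = -16948/40495 ≈ -0.41852)
y = 27051265/288 (y = 4 - (-1/288 - 1*93924) = 4 - (-1/288 - 93924) = 4 - 1*(-27050113/288) = 4 + 27050113/288 = 27051265/288 ≈ 93928.)
(y - 73368)/(o(3)*H + 265556) = (27051265/288 - 73368)/(3*(-16948/40495) + 265556) = 5921281/(288*(-50844/40495 + 265556)) = 5921281/(288*(10753639376/40495)) = (5921281/288)*(40495/10753639376) = 239782274095/3097048140288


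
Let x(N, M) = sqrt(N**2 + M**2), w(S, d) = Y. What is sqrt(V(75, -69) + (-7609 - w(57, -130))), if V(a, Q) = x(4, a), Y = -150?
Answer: sqrt(-7459 + sqrt(5641)) ≈ 85.93*I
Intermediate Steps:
w(S, d) = -150
x(N, M) = sqrt(M**2 + N**2)
V(a, Q) = sqrt(16 + a**2) (V(a, Q) = sqrt(a**2 + 4**2) = sqrt(a**2 + 16) = sqrt(16 + a**2))
sqrt(V(75, -69) + (-7609 - w(57, -130))) = sqrt(sqrt(16 + 75**2) + (-7609 - 1*(-150))) = sqrt(sqrt(16 + 5625) + (-7609 + 150)) = sqrt(sqrt(5641) - 7459) = sqrt(-7459 + sqrt(5641))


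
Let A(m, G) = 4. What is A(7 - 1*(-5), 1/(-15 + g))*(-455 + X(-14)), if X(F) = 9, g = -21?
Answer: -1784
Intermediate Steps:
A(7 - 1*(-5), 1/(-15 + g))*(-455 + X(-14)) = 4*(-455 + 9) = 4*(-446) = -1784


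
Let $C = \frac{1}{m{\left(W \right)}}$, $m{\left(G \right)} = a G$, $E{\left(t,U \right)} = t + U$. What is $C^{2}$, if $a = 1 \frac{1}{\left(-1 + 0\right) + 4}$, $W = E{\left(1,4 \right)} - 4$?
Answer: $9$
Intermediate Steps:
$E{\left(t,U \right)} = U + t$
$W = 1$ ($W = \left(4 + 1\right) - 4 = 5 - 4 = 1$)
$a = \frac{1}{3}$ ($a = 1 \frac{1}{-1 + 4} = 1 \cdot \frac{1}{3} = \frac{1}{3} \approx 0.33333$)
$m{\left(G \right)} = \frac{G}{3}$
$C = 3$ ($C = \frac{1}{\frac{1}{3} \cdot 1} = \frac{1}{\frac{1}{3}} = 3$)
$C^{2} = 3^{2} = 9$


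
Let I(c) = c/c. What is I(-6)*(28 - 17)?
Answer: 11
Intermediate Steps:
I(c) = 1
I(-6)*(28 - 17) = 1*(28 - 17) = 1*11 = 11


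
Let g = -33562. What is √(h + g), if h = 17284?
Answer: I*√16278 ≈ 127.59*I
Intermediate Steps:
√(h + g) = √(17284 - 33562) = √(-16278) = I*√16278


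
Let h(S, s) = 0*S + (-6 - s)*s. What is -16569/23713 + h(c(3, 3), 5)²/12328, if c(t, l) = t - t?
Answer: -5762209/12710168 ≈ -0.45335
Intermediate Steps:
c(t, l) = 0
h(S, s) = s*(-6 - s) (h(S, s) = 0 + s*(-6 - s) = s*(-6 - s))
-16569/23713 + h(c(3, 3), 5)²/12328 = -16569/23713 + (-1*5*(6 + 5))²/12328 = -16569*1/23713 + (-1*5*11)²*(1/12328) = -16569/23713 + (-55)²*(1/12328) = -16569/23713 + 3025*(1/12328) = -16569/23713 + 3025/12328 = -5762209/12710168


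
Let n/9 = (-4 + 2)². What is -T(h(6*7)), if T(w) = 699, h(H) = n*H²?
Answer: -699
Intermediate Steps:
n = 36 (n = 9*(-4 + 2)² = 9*(-2)² = 9*4 = 36)
h(H) = 36*H²
-T(h(6*7)) = -1*699 = -699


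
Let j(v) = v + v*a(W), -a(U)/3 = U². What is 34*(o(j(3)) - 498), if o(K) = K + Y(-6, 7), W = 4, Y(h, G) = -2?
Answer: -21794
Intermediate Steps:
a(U) = -3*U²
j(v) = -47*v (j(v) = v + v*(-3*4²) = v + v*(-3*16) = v + v*(-48) = v - 48*v = -47*v)
o(K) = -2 + K (o(K) = K - 2 = -2 + K)
34*(o(j(3)) - 498) = 34*((-2 - 47*3) - 498) = 34*((-2 - 141) - 498) = 34*(-143 - 498) = 34*(-641) = -21794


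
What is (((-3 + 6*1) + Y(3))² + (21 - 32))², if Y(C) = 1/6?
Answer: 1225/1296 ≈ 0.94522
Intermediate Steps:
Y(C) = ⅙
(((-3 + 6*1) + Y(3))² + (21 - 32))² = (((-3 + 6*1) + ⅙)² + (21 - 32))² = (((-3 + 6) + ⅙)² - 11)² = ((3 + ⅙)² - 11)² = ((19/6)² - 11)² = (361/36 - 11)² = (-35/36)² = 1225/1296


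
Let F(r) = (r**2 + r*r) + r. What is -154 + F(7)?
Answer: -49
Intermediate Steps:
F(r) = r + 2*r**2 (F(r) = (r**2 + r**2) + r = 2*r**2 + r = r + 2*r**2)
-154 + F(7) = -154 + 7*(1 + 2*7) = -154 + 7*(1 + 14) = -154 + 7*15 = -154 + 105 = -49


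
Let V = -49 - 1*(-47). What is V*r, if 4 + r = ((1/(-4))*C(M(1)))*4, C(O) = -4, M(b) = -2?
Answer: 0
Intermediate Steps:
r = 0 (r = -4 + ((1/(-4))*(-4))*4 = -4 + ((1*(-1/4))*(-4))*4 = -4 - 1/4*(-4)*4 = -4 + 1*4 = -4 + 4 = 0)
V = -2 (V = -49 + 47 = -2)
V*r = -2*0 = 0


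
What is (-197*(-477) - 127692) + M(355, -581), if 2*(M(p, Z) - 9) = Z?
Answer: -68009/2 ≈ -34005.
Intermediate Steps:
M(p, Z) = 9 + Z/2
(-197*(-477) - 127692) + M(355, -581) = (-197*(-477) - 127692) + (9 + (1/2)*(-581)) = (93969 - 127692) + (9 - 581/2) = -33723 - 563/2 = -68009/2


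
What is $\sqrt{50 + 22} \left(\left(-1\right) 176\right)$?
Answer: $- 1056 \sqrt{2} \approx -1493.4$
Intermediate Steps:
$\sqrt{50 + 22} \left(\left(-1\right) 176\right) = \sqrt{72} \left(-176\right) = 6 \sqrt{2} \left(-176\right) = - 1056 \sqrt{2}$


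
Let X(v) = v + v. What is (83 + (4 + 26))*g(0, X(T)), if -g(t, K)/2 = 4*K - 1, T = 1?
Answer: -1582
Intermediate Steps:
X(v) = 2*v
g(t, K) = 2 - 8*K (g(t, K) = -2*(4*K - 1) = -2*(-1 + 4*K) = 2 - 8*K)
(83 + (4 + 26))*g(0, X(T)) = (83 + (4 + 26))*(2 - 16) = (83 + 30)*(2 - 8*2) = 113*(2 - 16) = 113*(-14) = -1582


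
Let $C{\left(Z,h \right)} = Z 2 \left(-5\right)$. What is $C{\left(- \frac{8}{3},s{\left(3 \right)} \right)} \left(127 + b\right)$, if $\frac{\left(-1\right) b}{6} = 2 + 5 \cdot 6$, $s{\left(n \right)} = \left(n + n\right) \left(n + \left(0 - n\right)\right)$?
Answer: $- \frac{5200}{3} \approx -1733.3$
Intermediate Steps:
$s{\left(n \right)} = 0$ ($s{\left(n \right)} = 2 n \left(n - n\right) = 2 n 0 = 0$)
$C{\left(Z,h \right)} = - 10 Z$ ($C{\left(Z,h \right)} = 2 Z \left(-5\right) = - 10 Z$)
$b = -192$ ($b = - 6 \left(2 + 5 \cdot 6\right) = - 6 \left(2 + 30\right) = \left(-6\right) 32 = -192$)
$C{\left(- \frac{8}{3},s{\left(3 \right)} \right)} \left(127 + b\right) = - 10 \left(- \frac{8}{3}\right) \left(127 - 192\right) = - 10 \left(\left(-8\right) \frac{1}{3}\right) \left(-65\right) = \left(-10\right) \left(- \frac{8}{3}\right) \left(-65\right) = \frac{80}{3} \left(-65\right) = - \frac{5200}{3}$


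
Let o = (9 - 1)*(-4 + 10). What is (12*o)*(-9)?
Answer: -5184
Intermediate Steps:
o = 48 (o = 8*6 = 48)
(12*o)*(-9) = (12*48)*(-9) = 576*(-9) = -5184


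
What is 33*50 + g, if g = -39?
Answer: 1611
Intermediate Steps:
33*50 + g = 33*50 - 39 = 1650 - 39 = 1611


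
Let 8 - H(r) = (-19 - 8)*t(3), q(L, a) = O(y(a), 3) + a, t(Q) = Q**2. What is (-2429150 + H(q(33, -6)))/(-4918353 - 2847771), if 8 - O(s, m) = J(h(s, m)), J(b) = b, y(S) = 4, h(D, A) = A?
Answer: 809633/2588708 ≈ 0.31276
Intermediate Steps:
O(s, m) = 8 - m
q(L, a) = 5 + a (q(L, a) = (8 - 1*3) + a = (8 - 3) + a = 5 + a)
H(r) = 251 (H(r) = 8 - (-19 - 8)*3**2 = 8 - (-27)*9 = 8 - 1*(-243) = 8 + 243 = 251)
(-2429150 + H(q(33, -6)))/(-4918353 - 2847771) = (-2429150 + 251)/(-4918353 - 2847771) = -2428899/(-7766124) = -2428899*(-1/7766124) = 809633/2588708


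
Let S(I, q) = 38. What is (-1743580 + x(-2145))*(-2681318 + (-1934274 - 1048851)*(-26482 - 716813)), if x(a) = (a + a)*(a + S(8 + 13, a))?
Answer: 16176487380135315650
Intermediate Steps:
x(a) = 2*a*(38 + a) (x(a) = (a + a)*(a + 38) = (2*a)*(38 + a) = 2*a*(38 + a))
(-1743580 + x(-2145))*(-2681318 + (-1934274 - 1048851)*(-26482 - 716813)) = (-1743580 + 2*(-2145)*(38 - 2145))*(-2681318 + (-1934274 - 1048851)*(-26482 - 716813)) = (-1743580 + 2*(-2145)*(-2107))*(-2681318 - 2983125*(-743295)) = (-1743580 + 9039030)*(-2681318 + 2217341896875) = 7295450*2217339215557 = 16176487380135315650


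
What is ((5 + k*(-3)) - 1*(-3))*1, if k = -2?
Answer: 14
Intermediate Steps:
((5 + k*(-3)) - 1*(-3))*1 = ((5 - 2*(-3)) - 1*(-3))*1 = ((5 + 6) + 3)*1 = (11 + 3)*1 = 14*1 = 14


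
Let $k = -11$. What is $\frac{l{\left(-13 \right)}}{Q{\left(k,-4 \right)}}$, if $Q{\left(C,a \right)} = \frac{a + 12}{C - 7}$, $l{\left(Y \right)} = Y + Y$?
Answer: $\frac{117}{2} \approx 58.5$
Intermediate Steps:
$l{\left(Y \right)} = 2 Y$
$Q{\left(C,a \right)} = \frac{12 + a}{-7 + C}$
$\frac{l{\left(-13 \right)}}{Q{\left(k,-4 \right)}} = \frac{2 \left(-13\right)}{\frac{1}{-7 - 11} \left(12 - 4\right)} = - \frac{26}{\frac{1}{-18} \cdot 8} = - \frac{26}{\left(- \frac{1}{18}\right) 8} = - \frac{26}{- \frac{4}{9}} = \left(-26\right) \left(- \frac{9}{4}\right) = \frac{117}{2}$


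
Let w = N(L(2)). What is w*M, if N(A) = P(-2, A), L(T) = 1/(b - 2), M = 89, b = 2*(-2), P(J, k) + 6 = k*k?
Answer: -19135/36 ≈ -531.53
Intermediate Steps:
P(J, k) = -6 + k² (P(J, k) = -6 + k*k = -6 + k²)
b = -4
L(T) = -⅙ (L(T) = 1/(-4 - 2) = 1/(-6) = -⅙)
N(A) = -6 + A²
w = -215/36 (w = -6 + (-⅙)² = -6 + 1/36 = -215/36 ≈ -5.9722)
w*M = -215/36*89 = -19135/36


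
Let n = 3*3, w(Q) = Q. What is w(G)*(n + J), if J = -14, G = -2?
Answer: 10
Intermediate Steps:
n = 9
w(G)*(n + J) = -2*(9 - 14) = -2*(-5) = 10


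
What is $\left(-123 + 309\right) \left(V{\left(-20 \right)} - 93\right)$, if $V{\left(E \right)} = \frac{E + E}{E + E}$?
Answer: $-17112$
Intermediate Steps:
$V{\left(E \right)} = 1$ ($V{\left(E \right)} = \frac{2 E}{2 E} = 2 E \frac{1}{2 E} = 1$)
$\left(-123 + 309\right) \left(V{\left(-20 \right)} - 93\right) = \left(-123 + 309\right) \left(1 - 93\right) = 186 \left(-92\right) = -17112$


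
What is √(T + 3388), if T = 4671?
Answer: √8059 ≈ 89.772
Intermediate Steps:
√(T + 3388) = √(4671 + 3388) = √8059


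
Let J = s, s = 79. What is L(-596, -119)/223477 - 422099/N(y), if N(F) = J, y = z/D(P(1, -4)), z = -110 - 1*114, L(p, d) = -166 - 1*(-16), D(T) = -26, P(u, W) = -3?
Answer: -94329430073/17654683 ≈ -5343.0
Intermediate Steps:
J = 79
L(p, d) = -150 (L(p, d) = -166 + 16 = -150)
z = -224 (z = -110 - 114 = -224)
y = 112/13 (y = -224/(-26) = -224*(-1/26) = 112/13 ≈ 8.6154)
N(F) = 79
L(-596, -119)/223477 - 422099/N(y) = -150/223477 - 422099/79 = -94329430073/17654683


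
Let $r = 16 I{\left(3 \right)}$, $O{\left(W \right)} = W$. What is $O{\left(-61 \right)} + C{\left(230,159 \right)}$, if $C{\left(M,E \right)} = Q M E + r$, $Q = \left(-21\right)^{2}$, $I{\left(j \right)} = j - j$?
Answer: $16127309$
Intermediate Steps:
$I{\left(j \right)} = 0$
$Q = 441$
$r = 0$ ($r = 16 \cdot 0 = 0$)
$C{\left(M,E \right)} = 441 E M$ ($C{\left(M,E \right)} = 441 M E + 0 = 441 E M + 0 = 441 E M$)
$O{\left(-61 \right)} + C{\left(230,159 \right)} = -61 + 441 \cdot 159 \cdot 230 = -61 + 16127370 = 16127309$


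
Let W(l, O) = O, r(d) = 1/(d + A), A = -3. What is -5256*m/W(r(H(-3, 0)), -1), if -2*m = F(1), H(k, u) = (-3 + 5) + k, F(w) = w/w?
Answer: -2628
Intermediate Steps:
F(w) = 1
H(k, u) = 2 + k
m = -½ (m = -½*1 = -½ ≈ -0.50000)
r(d) = 1/(-3 + d) (r(d) = 1/(d - 3) = 1/(-3 + d))
-5256*m/W(r(H(-3, 0)), -1) = -(-2628)/(-1) = -(-2628)*(-1) = -5256*½ = -2628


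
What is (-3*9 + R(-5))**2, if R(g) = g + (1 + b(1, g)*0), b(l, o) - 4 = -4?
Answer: 961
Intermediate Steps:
b(l, o) = 0 (b(l, o) = 4 - 4 = 0)
R(g) = 1 + g (R(g) = g + (1 + 0*0) = g + (1 + 0) = g + 1 = 1 + g)
(-3*9 + R(-5))**2 = (-3*9 + (1 - 5))**2 = (-27 - 4)**2 = (-31)**2 = 961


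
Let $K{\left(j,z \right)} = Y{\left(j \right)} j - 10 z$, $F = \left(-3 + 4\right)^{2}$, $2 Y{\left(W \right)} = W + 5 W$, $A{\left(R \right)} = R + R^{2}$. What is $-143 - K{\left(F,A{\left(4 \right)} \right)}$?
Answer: $54$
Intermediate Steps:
$Y{\left(W \right)} = 3 W$ ($Y{\left(W \right)} = \frac{W + 5 W}{2} = \frac{6 W}{2} = 3 W$)
$F = 1$ ($F = 1^{2} = 1$)
$K{\left(j,z \right)} = - 10 z + 3 j^{2}$ ($K{\left(j,z \right)} = 3 j j - 10 z = 3 j^{2} - 10 z = - 10 z + 3 j^{2}$)
$-143 - K{\left(F,A{\left(4 \right)} \right)} = -143 - \left(- 10 \cdot 4 \left(1 + 4\right) + 3 \cdot 1^{2}\right) = -143 - \left(- 10 \cdot 4 \cdot 5 + 3 \cdot 1\right) = -143 - \left(\left(-10\right) 20 + 3\right) = -143 - \left(-200 + 3\right) = -143 - -197 = -143 + 197 = 54$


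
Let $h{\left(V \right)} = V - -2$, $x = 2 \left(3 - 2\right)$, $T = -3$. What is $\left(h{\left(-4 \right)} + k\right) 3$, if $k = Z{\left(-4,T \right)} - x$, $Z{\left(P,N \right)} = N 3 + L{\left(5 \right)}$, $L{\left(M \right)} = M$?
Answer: $-24$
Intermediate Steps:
$x = 2$ ($x = 2 \cdot 1 = 2$)
$Z{\left(P,N \right)} = 5 + 3 N$ ($Z{\left(P,N \right)} = N 3 + 5 = 3 N + 5 = 5 + 3 N$)
$k = -6$ ($k = \left(5 + 3 \left(-3\right)\right) - 2 = \left(5 - 9\right) - 2 = -4 - 2 = -6$)
$h{\left(V \right)} = 2 + V$ ($h{\left(V \right)} = V + 2 = 2 + V$)
$\left(h{\left(-4 \right)} + k\right) 3 = \left(\left(2 - 4\right) - 6\right) 3 = \left(-2 - 6\right) 3 = \left(-8\right) 3 = -24$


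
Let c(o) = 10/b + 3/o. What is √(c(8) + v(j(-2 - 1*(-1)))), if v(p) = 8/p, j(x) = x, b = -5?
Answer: I*√154/4 ≈ 3.1024*I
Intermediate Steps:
c(o) = -2 + 3/o (c(o) = 10/(-5) + 3/o = 10*(-⅕) + 3/o = -2 + 3/o)
√(c(8) + v(j(-2 - 1*(-1)))) = √((-2 + 3/8) + 8/(-2 - 1*(-1))) = √((-2 + 3*(⅛)) + 8/(-2 + 1)) = √((-2 + 3/8) + 8/(-1)) = √(-13/8 + 8*(-1)) = √(-13/8 - 8) = √(-77/8) = I*√154/4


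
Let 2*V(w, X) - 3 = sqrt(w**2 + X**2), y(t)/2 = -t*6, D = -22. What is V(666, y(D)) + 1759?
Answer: 3521/2 + 3*sqrt(14257) ≈ 2118.7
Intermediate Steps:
y(t) = -12*t (y(t) = 2*(-t*6) = 2*(-6*t) = -12*t)
V(w, X) = 3/2 + sqrt(X**2 + w**2)/2 (V(w, X) = 3/2 + sqrt(w**2 + X**2)/2 = 3/2 + sqrt(X**2 + w**2)/2)
V(666, y(D)) + 1759 = (3/2 + sqrt((-12*(-22))**2 + 666**2)/2) + 1759 = (3/2 + sqrt(264**2 + 443556)/2) + 1759 = (3/2 + sqrt(69696 + 443556)/2) + 1759 = (3/2 + sqrt(513252)/2) + 1759 = (3/2 + (6*sqrt(14257))/2) + 1759 = (3/2 + 3*sqrt(14257)) + 1759 = 3521/2 + 3*sqrt(14257)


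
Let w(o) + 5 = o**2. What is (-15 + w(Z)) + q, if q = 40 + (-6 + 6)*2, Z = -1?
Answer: 21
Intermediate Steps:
w(o) = -5 + o**2
q = 40 (q = 40 + 0*2 = 40 + 0 = 40)
(-15 + w(Z)) + q = (-15 + (-5 + (-1)**2)) + 40 = (-15 + (-5 + 1)) + 40 = (-15 - 4) + 40 = -19 + 40 = 21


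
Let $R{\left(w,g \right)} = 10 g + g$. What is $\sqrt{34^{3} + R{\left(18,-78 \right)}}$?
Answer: $\sqrt{38446} \approx 196.08$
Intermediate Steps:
$R{\left(w,g \right)} = 11 g$
$\sqrt{34^{3} + R{\left(18,-78 \right)}} = \sqrt{34^{3} + 11 \left(-78\right)} = \sqrt{39304 - 858} = \sqrt{38446}$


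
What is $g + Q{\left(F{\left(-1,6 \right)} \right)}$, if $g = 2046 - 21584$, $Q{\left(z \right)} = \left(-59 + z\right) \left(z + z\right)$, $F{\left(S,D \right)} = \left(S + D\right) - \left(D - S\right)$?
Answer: $-19294$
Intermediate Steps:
$F{\left(S,D \right)} = 2 S$ ($F{\left(S,D \right)} = \left(D + S\right) - \left(D - S\right) = 2 S$)
$Q{\left(z \right)} = 2 z \left(-59 + z\right)$ ($Q{\left(z \right)} = \left(-59 + z\right) 2 z = 2 z \left(-59 + z\right)$)
$g = -19538$ ($g = 2046 - 21584 = -19538$)
$g + Q{\left(F{\left(-1,6 \right)} \right)} = -19538 + 2 \cdot 2 \left(-1\right) \left(-59 + 2 \left(-1\right)\right) = -19538 + 2 \left(-2\right) \left(-59 - 2\right) = -19538 + 2 \left(-2\right) \left(-61\right) = -19538 + 244 = -19294$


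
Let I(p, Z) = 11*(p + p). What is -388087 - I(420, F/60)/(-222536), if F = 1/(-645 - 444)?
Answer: -10795414924/27817 ≈ -3.8809e+5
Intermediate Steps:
F = -1/1089 (F = 1/(-1089) = -1/1089 ≈ -0.00091827)
I(p, Z) = 22*p (I(p, Z) = 11*(2*p) = 22*p)
-388087 - I(420, F/60)/(-222536) = -388087 - 22*420/(-222536) = -388087 - 9240*(-1)/222536 = -388087 - 1*(-1155/27817) = -388087 + 1155/27817 = -10795414924/27817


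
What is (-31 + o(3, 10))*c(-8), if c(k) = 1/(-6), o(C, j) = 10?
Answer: 7/2 ≈ 3.5000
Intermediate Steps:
c(k) = -⅙
(-31 + o(3, 10))*c(-8) = (-31 + 10)*(-⅙) = -21*(-⅙) = 7/2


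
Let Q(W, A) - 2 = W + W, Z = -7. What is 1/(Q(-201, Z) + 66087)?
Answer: 1/65687 ≈ 1.5224e-5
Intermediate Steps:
Q(W, A) = 2 + 2*W (Q(W, A) = 2 + (W + W) = 2 + 2*W)
1/(Q(-201, Z) + 66087) = 1/((2 + 2*(-201)) + 66087) = 1/((2 - 402) + 66087) = 1/(-400 + 66087) = 1/65687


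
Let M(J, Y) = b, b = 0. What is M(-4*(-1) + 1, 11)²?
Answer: 0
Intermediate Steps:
M(J, Y) = 0
M(-4*(-1) + 1, 11)² = 0² = 0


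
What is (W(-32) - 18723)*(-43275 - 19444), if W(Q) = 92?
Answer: 1168517689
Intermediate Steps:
(W(-32) - 18723)*(-43275 - 19444) = (92 - 18723)*(-43275 - 19444) = -18631*(-62719) = 1168517689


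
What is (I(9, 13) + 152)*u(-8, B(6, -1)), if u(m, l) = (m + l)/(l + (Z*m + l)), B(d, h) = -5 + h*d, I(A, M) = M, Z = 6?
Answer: 627/14 ≈ 44.786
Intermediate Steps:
B(d, h) = -5 + d*h
u(m, l) = (l + m)/(2*l + 6*m) (u(m, l) = (m + l)/(l + (6*m + l)) = (l + m)/(l + (l + 6*m)) = (l + m)/(2*l + 6*m))
(I(9, 13) + 152)*u(-8, B(6, -1)) = (13 + 152)*(((-5 + 6*(-1)) - 8)/(2*((-5 + 6*(-1)) + 3*(-8)))) = 165*(((-5 - 6) - 8)/(2*((-5 - 6) - 24))) = 165*((-11 - 8)/(2*(-11 - 24))) = 165*((½)*(-19)/(-35)) = 165*((½)*(-1/35)*(-19)) = 165*(19/70) = 627/14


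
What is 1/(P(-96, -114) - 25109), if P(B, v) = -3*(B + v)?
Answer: -1/24479 ≈ -4.0851e-5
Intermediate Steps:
P(B, v) = -3*B - 3*v
1/(P(-96, -114) - 25109) = 1/((-3*(-96) - 3*(-114)) - 25109) = 1/((288 + 342) - 25109) = 1/(630 - 25109) = 1/(-24479) = -1/24479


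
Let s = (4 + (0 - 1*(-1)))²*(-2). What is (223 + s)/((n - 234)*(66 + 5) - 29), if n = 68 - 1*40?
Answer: -173/14655 ≈ -0.011805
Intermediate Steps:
n = 28 (n = 68 - 40 = 28)
s = -50 (s = (4 + (0 + 1))²*(-2) = (4 + 1)²*(-2) = 5²*(-2) = 25*(-2) = -50)
(223 + s)/((n - 234)*(66 + 5) - 29) = (223 - 50)/((28 - 234)*(66 + 5) - 29) = 173/(-206*71 - 29) = 173/(-14626 - 29) = 173/(-14655) = 173*(-1/14655) = -173/14655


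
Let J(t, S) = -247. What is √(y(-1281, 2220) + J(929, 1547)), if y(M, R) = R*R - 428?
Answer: 165*√181 ≈ 2219.8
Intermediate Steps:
y(M, R) = -428 + R² (y(M, R) = R² - 428 = -428 + R²)
√(y(-1281, 2220) + J(929, 1547)) = √((-428 + 2220²) - 247) = √((-428 + 4928400) - 247) = √(4927972 - 247) = √4927725 = 165*√181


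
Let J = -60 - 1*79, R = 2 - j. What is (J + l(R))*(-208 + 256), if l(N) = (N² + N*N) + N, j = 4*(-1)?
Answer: -2928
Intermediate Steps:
j = -4
R = 6 (R = 2 - 1*(-4) = 2 + 4 = 6)
J = -139 (J = -60 - 79 = -139)
l(N) = N + 2*N² (l(N) = (N² + N²) + N = 2*N² + N = N + 2*N²)
(J + l(R))*(-208 + 256) = (-139 + 6*(1 + 2*6))*(-208 + 256) = (-139 + 6*(1 + 12))*48 = (-139 + 6*13)*48 = (-139 + 78)*48 = -61*48 = -2928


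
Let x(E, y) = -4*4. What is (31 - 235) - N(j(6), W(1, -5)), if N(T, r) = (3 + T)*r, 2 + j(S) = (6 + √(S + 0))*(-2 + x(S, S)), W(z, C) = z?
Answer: -97 + 18*√6 ≈ -52.909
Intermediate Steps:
x(E, y) = -16
j(S) = -110 - 18*√S (j(S) = -2 + (6 + √(S + 0))*(-2 - 16) = -2 + (6 + √S)*(-18) = -2 + (-108 - 18*√S) = -110 - 18*√S)
N(T, r) = r*(3 + T)
(31 - 235) - N(j(6), W(1, -5)) = (31 - 235) - (3 + (-110 - 18*√6)) = -204 - (-107 - 18*√6) = -204 + (107 + 18*√6) = -97 + 18*√6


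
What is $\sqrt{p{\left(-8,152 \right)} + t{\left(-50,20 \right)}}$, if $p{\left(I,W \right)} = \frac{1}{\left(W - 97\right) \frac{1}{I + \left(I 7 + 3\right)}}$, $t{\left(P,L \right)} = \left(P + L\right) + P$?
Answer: $\frac{i \sqrt{245355}}{55} \approx 9.0061 i$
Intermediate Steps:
$t{\left(P,L \right)} = L + 2 P$ ($t{\left(P,L \right)} = \left(L + P\right) + P = L + 2 P$)
$p{\left(I,W \right)} = \frac{3 + 8 I}{-97 + W}$ ($p{\left(I,W \right)} = \frac{1}{\left(-97 + W\right) \frac{1}{I + \left(7 I + 3\right)}} = \frac{1}{\left(-97 + W\right) \frac{1}{I + \left(3 + 7 I\right)}} = \frac{1}{\left(-97 + W\right) \frac{1}{3 + 8 I}} = \frac{1}{\frac{1}{3 + 8 I} \left(-97 + W\right)} = \frac{3 + 8 I}{-97 + W}$)
$\sqrt{p{\left(-8,152 \right)} + t{\left(-50,20 \right)}} = \sqrt{\frac{3 + 8 \left(-8\right)}{-97 + 152} + \left(20 + 2 \left(-50\right)\right)} = \sqrt{\frac{3 - 64}{55} + \left(20 - 100\right)} = \sqrt{\frac{1}{55} \left(-61\right) - 80} = \sqrt{- \frac{61}{55} - 80} = \sqrt{- \frac{4461}{55}} = \frac{i \sqrt{245355}}{55}$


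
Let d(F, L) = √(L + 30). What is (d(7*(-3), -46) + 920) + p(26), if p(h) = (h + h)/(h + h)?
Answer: 921 + 4*I ≈ 921.0 + 4.0*I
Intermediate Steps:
d(F, L) = √(30 + L)
p(h) = 1 (p(h) = (2*h)/((2*h)) = (2*h)*(1/(2*h)) = 1)
(d(7*(-3), -46) + 920) + p(26) = (√(30 - 46) + 920) + 1 = (√(-16) + 920) + 1 = (4*I + 920) + 1 = (920 + 4*I) + 1 = 921 + 4*I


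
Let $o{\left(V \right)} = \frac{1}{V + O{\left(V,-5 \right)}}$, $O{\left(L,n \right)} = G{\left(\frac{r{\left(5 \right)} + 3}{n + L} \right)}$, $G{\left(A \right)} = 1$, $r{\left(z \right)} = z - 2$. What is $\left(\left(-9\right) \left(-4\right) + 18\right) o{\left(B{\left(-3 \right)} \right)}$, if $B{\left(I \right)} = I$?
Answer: $-27$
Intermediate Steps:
$r{\left(z \right)} = -2 + z$
$O{\left(L,n \right)} = 1$
$o{\left(V \right)} = \frac{1}{1 + V}$ ($o{\left(V \right)} = \frac{1}{V + 1} = \frac{1}{1 + V}$)
$\left(\left(-9\right) \left(-4\right) + 18\right) o{\left(B{\left(-3 \right)} \right)} = \frac{\left(-9\right) \left(-4\right) + 18}{1 - 3} = \frac{36 + 18}{-2} = 54 \left(- \frac{1}{2}\right) = -27$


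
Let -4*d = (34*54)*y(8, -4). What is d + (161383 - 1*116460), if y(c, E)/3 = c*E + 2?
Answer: 86233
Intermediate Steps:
y(c, E) = 6 + 3*E*c (y(c, E) = 3*(c*E + 2) = 3*(E*c + 2) = 3*(2 + E*c) = 6 + 3*E*c)
d = 41310 (d = -34*54*(6 + 3*(-4)*8)/4 = -459*(6 - 96) = -459*(-90) = -¼*(-165240) = 41310)
d + (161383 - 1*116460) = 41310 + (161383 - 1*116460) = 41310 + (161383 - 116460) = 41310 + 44923 = 86233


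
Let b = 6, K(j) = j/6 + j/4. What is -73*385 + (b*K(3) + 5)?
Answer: -56185/2 ≈ -28093.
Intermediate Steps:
K(j) = 5*j/12 (K(j) = j*(1/6) + j*(1/4) = j/6 + j/4 = 5*j/12)
-73*385 + (b*K(3) + 5) = -73*385 + (6*((5/12)*3) + 5) = -28105 + (6*(5/4) + 5) = -28105 + (15/2 + 5) = -28105 + 25/2 = -56185/2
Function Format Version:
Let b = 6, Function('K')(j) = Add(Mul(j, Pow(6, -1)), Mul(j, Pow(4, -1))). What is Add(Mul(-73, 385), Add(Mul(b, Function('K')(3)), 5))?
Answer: Rational(-56185, 2) ≈ -28093.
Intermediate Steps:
Function('K')(j) = Mul(Rational(5, 12), j) (Function('K')(j) = Add(Mul(j, Rational(1, 6)), Mul(j, Rational(1, 4))) = Add(Mul(Rational(1, 6), j), Mul(Rational(1, 4), j)) = Mul(Rational(5, 12), j))
Add(Mul(-73, 385), Add(Mul(b, Function('K')(3)), 5)) = Add(Mul(-73, 385), Add(Mul(6, Mul(Rational(5, 12), 3)), 5)) = Add(-28105, Add(Mul(6, Rational(5, 4)), 5)) = Add(-28105, Add(Rational(15, 2), 5)) = Add(-28105, Rational(25, 2)) = Rational(-56185, 2)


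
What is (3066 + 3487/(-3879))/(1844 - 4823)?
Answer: -11889527/11555541 ≈ -1.0289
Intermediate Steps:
(3066 + 3487/(-3879))/(1844 - 4823) = (3066 + 3487*(-1/3879))/(-2979) = (3066 - 3487/3879)*(-1/2979) = (11889527/3879)*(-1/2979) = -11889527/11555541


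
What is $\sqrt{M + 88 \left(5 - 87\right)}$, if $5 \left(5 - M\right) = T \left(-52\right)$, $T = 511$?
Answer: $\frac{i \sqrt{47415}}{5} \approx 43.55 i$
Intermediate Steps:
$M = \frac{26597}{5}$ ($M = 5 - \frac{511 \left(-52\right)}{5} = 5 - - \frac{26572}{5} = 5 + \frac{26572}{5} = \frac{26597}{5} \approx 5319.4$)
$\sqrt{M + 88 \left(5 - 87\right)} = \sqrt{\frac{26597}{5} + 88 \left(5 - 87\right)} = \sqrt{\frac{26597}{5} + 88 \left(-82\right)} = \sqrt{\frac{26597}{5} - 7216} = \sqrt{- \frac{9483}{5}} = \frac{i \sqrt{47415}}{5}$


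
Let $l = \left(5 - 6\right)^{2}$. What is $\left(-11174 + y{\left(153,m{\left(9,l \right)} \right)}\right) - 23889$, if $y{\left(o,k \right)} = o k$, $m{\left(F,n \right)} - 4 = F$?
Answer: $-33074$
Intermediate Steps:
$l = 1$ ($l = \left(5 - 6\right)^{2} = \left(-1\right)^{2} = 1$)
$m{\left(F,n \right)} = 4 + F$
$y{\left(o,k \right)} = k o$
$\left(-11174 + y{\left(153,m{\left(9,l \right)} \right)}\right) - 23889 = \left(-11174 + \left(4 + 9\right) 153\right) - 23889 = \left(-11174 + 13 \cdot 153\right) - 23889 = \left(-11174 + 1989\right) - 23889 = -9185 - 23889 = -33074$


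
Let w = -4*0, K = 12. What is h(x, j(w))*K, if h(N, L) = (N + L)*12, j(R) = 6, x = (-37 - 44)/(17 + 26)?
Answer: 25488/43 ≈ 592.74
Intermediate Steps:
x = -81/43 ≈ -1.8837
w = 0
h(N, L) = 12*L + 12*N (h(N, L) = (L + N)*12 = 12*L + 12*N)
h(x, j(w))*K = (12*6 + 12*(-81/43))*12 = (72 - 972/43)*12 = (2124/43)*12 = 25488/43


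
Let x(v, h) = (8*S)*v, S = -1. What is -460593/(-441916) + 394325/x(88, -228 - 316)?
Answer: -43483567307/77777216 ≈ -559.08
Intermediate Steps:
x(v, h) = -8*v (x(v, h) = (8*(-1))*v = -8*v)
-460593/(-441916) + 394325/x(88, -228 - 316) = -460593/(-441916) + 394325/((-8*88)) = -460593*(-1/441916) + 394325/(-704) = 460593/441916 + 394325*(-1/704) = 460593/441916 - 394325/704 = -43483567307/77777216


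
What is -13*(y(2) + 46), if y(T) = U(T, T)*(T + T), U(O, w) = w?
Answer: -702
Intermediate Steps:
y(T) = 2*T² (y(T) = T*(T + T) = T*(2*T) = 2*T²)
-13*(y(2) + 46) = -13*(2*2² + 46) = -13*(2*4 + 46) = -13*(8 + 46) = -13*54 = -702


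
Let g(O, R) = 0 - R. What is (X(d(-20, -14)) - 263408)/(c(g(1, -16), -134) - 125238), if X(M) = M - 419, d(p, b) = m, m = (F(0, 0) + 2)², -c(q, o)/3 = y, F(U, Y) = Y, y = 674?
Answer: 12563/6060 ≈ 2.0731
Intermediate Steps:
g(O, R) = -R
c(q, o) = -2022 (c(q, o) = -3*674 = -2022)
m = 4 (m = (0 + 2)² = 2² = 4)
d(p, b) = 4
X(M) = -419 + M
(X(d(-20, -14)) - 263408)/(c(g(1, -16), -134) - 125238) = ((-419 + 4) - 263408)/(-2022 - 125238) = (-415 - 263408)/(-127260) = -263823*(-1/127260) = 12563/6060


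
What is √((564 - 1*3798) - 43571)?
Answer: I*√46805 ≈ 216.34*I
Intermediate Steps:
√((564 - 1*3798) - 43571) = √((564 - 3798) - 43571) = √(-3234 - 43571) = √(-46805) = I*√46805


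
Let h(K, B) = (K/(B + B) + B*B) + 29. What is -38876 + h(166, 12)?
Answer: -464353/12 ≈ -38696.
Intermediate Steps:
h(K, B) = 29 + B**2 + K/(2*B) (h(K, B) = (K/((2*B)) + B**2) + 29 = ((1/(2*B))*K + B**2) + 29 = (K/(2*B) + B**2) + 29 = (B**2 + K/(2*B)) + 29 = 29 + B**2 + K/(2*B))
-38876 + h(166, 12) = -38876 + (29 + 12**2 + (1/2)*166/12) = -38876 + (29 + 144 + (1/2)*166*(1/12)) = -38876 + (29 + 144 + 83/12) = -38876 + 2159/12 = -464353/12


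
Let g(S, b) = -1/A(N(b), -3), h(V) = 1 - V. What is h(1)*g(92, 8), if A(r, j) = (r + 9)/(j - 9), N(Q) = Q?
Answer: 0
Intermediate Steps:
A(r, j) = (9 + r)/(-9 + j)
g(S, b) = -1/(-¾ - b/12) (g(S, b) = -1/((9 + b)/(-9 - 3)) = -1/((9 + b)/(-12)) = -1/((-(9 + b)/12)) = -1/(-¾ - b/12))
h(1)*g(92, 8) = (1 - 1*1)*(12/(9 + 8)) = (1 - 1)*(12/17) = 0*(12*(1/17)) = 0*(12/17) = 0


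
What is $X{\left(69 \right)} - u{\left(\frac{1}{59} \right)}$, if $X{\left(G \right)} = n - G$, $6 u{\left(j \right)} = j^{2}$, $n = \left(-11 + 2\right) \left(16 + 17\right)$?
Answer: $- \frac{7644277}{20886} \approx -366.0$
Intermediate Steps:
$n = -297$ ($n = \left(-9\right) 33 = -297$)
$u{\left(j \right)} = \frac{j^{2}}{6}$
$X{\left(G \right)} = -297 - G$
$X{\left(69 \right)} - u{\left(\frac{1}{59} \right)} = \left(-297 - 69\right) - \frac{\left(\frac{1}{59}\right)^{2}}{6} = \left(-297 - 69\right) - \frac{1}{6 \cdot 3481} = -366 - \frac{1}{6} \cdot \frac{1}{3481} = -366 - \frac{1}{20886} = - \frac{7644277}{20886}$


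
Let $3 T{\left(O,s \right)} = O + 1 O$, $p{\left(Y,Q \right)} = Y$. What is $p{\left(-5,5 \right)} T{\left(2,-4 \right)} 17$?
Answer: $- \frac{340}{3} \approx -113.33$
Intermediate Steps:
$T{\left(O,s \right)} = \frac{2 O}{3}$ ($T{\left(O,s \right)} = \frac{O + 1 O}{3} = \frac{O + O}{3} = \frac{2 O}{3}$)
$p{\left(-5,5 \right)} T{\left(2,-4 \right)} 17 = - 5 \cdot \frac{2}{3} \cdot 2 \cdot 17 = \left(-5\right) \frac{4}{3} \cdot 17 = \left(- \frac{20}{3}\right) 17 = - \frac{340}{3}$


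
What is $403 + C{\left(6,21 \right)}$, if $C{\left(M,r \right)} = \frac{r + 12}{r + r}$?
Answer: $\frac{5653}{14} \approx 403.79$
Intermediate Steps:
$C{\left(M,r \right)} = \frac{12 + r}{2 r}$
$403 + C{\left(6,21 \right)} = 403 + \frac{12 + 21}{2 \cdot 21} = 403 + \frac{1}{2} \cdot \frac{1}{21} \cdot 33 = 403 + \frac{11}{14} = \frac{5653}{14}$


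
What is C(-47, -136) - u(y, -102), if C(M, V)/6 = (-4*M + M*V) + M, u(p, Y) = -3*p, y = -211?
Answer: 38565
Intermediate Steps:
C(M, V) = -18*M + 6*M*V (C(M, V) = 6*((-4*M + M*V) + M) = 6*(-3*M + M*V) = -18*M + 6*M*V)
C(-47, -136) - u(y, -102) = 6*(-47)*(-3 - 136) - (-3)*(-211) = 6*(-47)*(-139) - 1*633 = 39198 - 633 = 38565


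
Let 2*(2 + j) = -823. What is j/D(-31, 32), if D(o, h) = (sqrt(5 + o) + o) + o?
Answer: 25637/3870 + 827*I*sqrt(26)/7740 ≈ 6.6245 + 0.54482*I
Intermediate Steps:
j = -827/2 (j = -2 + (1/2)*(-823) = -2 - 823/2 = -827/2 ≈ -413.50)
D(o, h) = sqrt(5 + o) + 2*o (D(o, h) = (o + sqrt(5 + o)) + o = sqrt(5 + o) + 2*o)
j/D(-31, 32) = -827/(2*(sqrt(5 - 31) + 2*(-31))) = -827/(2*(sqrt(-26) - 62)) = -827/(2*(I*sqrt(26) - 62)) = -827/(2*(-62 + I*sqrt(26)))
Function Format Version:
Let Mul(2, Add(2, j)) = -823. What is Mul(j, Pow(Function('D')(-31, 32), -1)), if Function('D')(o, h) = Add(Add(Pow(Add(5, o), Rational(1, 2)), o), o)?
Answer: Add(Rational(25637, 3870), Mul(Rational(827, 7740), I, Pow(26, Rational(1, 2)))) ≈ Add(6.6245, Mul(0.54482, I))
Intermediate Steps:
j = Rational(-827, 2) (j = Add(-2, Mul(Rational(1, 2), -823)) = Add(-2, Rational(-823, 2)) = Rational(-827, 2) ≈ -413.50)
Function('D')(o, h) = Add(Pow(Add(5, o), Rational(1, 2)), Mul(2, o)) (Function('D')(o, h) = Add(Add(o, Pow(Add(5, o), Rational(1, 2))), o) = Add(Pow(Add(5, o), Rational(1, 2)), Mul(2, o)))
Mul(j, Pow(Function('D')(-31, 32), -1)) = Mul(Rational(-827, 2), Pow(Add(Pow(Add(5, -31), Rational(1, 2)), Mul(2, -31)), -1)) = Mul(Rational(-827, 2), Pow(Add(Pow(-26, Rational(1, 2)), -62), -1)) = Mul(Rational(-827, 2), Pow(Add(Mul(I, Pow(26, Rational(1, 2))), -62), -1)) = Mul(Rational(-827, 2), Pow(Add(-62, Mul(I, Pow(26, Rational(1, 2)))), -1))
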